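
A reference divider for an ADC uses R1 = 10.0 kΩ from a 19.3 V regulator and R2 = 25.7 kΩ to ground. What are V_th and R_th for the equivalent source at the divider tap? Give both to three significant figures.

V_th is the open-circuit tap voltage: 19.3 × 25.7/(10.0 + 25.7) = 13.9 V.
With the supply zeroed, R1 and R2 appear in parallel from the tap: R_th = R1‖R2 = (10.0 × 25.7)/35.70 = 7.20 kΩ.

V_th = 13.9 V, R_th = 7.20 kΩ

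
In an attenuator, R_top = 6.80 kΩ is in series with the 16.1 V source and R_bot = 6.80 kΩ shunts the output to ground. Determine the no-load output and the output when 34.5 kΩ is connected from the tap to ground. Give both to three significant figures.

Open-circuit: V = 16.1 × 6.80/(6.80 + 6.80) = 8.05 V.
With the load, R_bot becomes R_bot‖R_L = 5.680 kΩ, so V = 16.1 × 5.680/12.48 = 7.33 V.

Unloaded: 8.05 V; loaded: 7.33 V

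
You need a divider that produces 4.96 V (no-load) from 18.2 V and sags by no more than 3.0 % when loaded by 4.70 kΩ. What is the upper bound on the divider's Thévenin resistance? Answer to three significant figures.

Loading drop = R_th/(R_th + R_L) ≤ 0.0300, so R_th ≤ R_L · ε/(1−ε) = 4.70 kΩ × 0.0300/0.9700 = 145 Ω.
(Any R1, R2 with R2/(R1+R2) = 0.273 and R1‖R2 ≤ 145 Ω will meet the spec.)

R_th ≤ 145 Ω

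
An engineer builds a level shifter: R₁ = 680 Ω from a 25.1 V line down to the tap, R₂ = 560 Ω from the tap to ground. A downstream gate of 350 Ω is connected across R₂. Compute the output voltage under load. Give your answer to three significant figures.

The load sits in parallel with R₂: R₂‖R_L = (560 × 350) / (560 + 350) = 215.4 Ω.
V_out = 25.1 × 215.4 / (680 + 215.4) = 25.1 × 215.4/895.4 = 6.04 V.

V_out ≈ 6.04 V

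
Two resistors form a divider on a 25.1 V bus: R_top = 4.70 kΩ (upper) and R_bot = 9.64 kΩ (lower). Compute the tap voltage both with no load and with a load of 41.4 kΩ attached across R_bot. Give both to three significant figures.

Unloaded: 16.9 V; loaded: 15.7 V

Open-circuit: V = 25.1 × 9.64/(4.70 + 9.64) = 16.9 V.
With the load, R_bot becomes R_bot‖R_L = 7.819 kΩ, so V = 25.1 × 7.819/12.52 = 15.7 V.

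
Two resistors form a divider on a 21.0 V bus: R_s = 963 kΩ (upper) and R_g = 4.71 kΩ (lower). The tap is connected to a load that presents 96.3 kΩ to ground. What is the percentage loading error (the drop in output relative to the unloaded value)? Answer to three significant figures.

4.64 %

The divider's output (Thévenin) resistance is R_s‖R_g = 4.687 kΩ.
Fractional drop under load = R_th/(R_th + R_L) = 4.687 / (4.687 + 96.3) = 0.04641.
So the output falls by 4.64 %.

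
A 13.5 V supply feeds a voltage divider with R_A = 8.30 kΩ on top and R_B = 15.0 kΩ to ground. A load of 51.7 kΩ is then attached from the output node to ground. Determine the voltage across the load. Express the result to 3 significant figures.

The load sits in parallel with R_B: R_B‖R_L = (15.0 × 51.7) / (15.0 + 51.7) = 11.63 kΩ.
V_out = 13.5 × 11.63 / (8.30 + 11.63) = 13.5 × 11.63/19.93 = 7.88 V.

V_out ≈ 7.88 V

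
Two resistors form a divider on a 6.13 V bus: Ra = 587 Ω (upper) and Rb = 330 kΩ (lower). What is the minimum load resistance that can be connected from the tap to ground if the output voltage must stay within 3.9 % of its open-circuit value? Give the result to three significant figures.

R_L(min) ≈ 14.4 kΩ

Output resistance R_th = Ra‖Rb = (587 × 330000)/330600 = 586.0 Ω.
The fractional drop is R_th/(R_th + R_L); requiring this ≤ 0.0390 gives R_L ≥ R_th(1/0.0390 − 1) = 586.0 × 24.64 = 14.4 kΩ.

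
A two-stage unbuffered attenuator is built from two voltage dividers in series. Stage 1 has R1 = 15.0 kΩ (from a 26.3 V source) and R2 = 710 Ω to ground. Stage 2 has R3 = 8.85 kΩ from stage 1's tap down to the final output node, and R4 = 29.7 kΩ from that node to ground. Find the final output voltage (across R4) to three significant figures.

Stage 2 presents R3+R4 = 38550 Ω as a load on stage 1's tap.
Stage 1's lower leg becomes R2‖(R3+R4) = 697.2 Ω, so V_mid = 26.3 × 697.2/15700 = 1.168 V.
Stage 2 is itself unloaded: V_out = V_mid × R4/(R3+R4) = 1.168 × 29700/38550 = 0.900 V.

V_out ≈ 0.900 V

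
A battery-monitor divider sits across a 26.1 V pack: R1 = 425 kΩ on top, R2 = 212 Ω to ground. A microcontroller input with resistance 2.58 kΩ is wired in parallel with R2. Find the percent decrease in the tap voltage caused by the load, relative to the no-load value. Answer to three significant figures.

7.59 %

The divider's output (Thévenin) resistance is R1‖R2 = 211.9 Ω.
Fractional drop under load = R_th/(R_th + R_L) = 211.9 / (211.9 + 2580) = 0.07590.
So the output falls by 7.59 %.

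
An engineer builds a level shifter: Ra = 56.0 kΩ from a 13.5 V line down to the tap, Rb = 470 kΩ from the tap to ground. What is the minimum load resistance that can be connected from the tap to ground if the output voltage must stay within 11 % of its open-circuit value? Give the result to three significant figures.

R_L(min) ≈ 405 kΩ

Output resistance R_th = Ra‖Rb = (56.0 × 470)/526.0 = 50.04 kΩ.
The fractional drop is R_th/(R_th + R_L); requiring this ≤ 0.110 gives R_L ≥ R_th(1/0.110 − 1) = 50.04 × 8.091 = 405 kΩ.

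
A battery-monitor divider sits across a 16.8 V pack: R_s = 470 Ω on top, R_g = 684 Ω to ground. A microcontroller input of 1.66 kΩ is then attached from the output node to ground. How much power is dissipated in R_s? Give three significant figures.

P ≈ 146 mW

Total resistance from the source is R_s + (R_g‖R_L) = 954.4 Ω, so I = 16.8/954.4 Ω = 17.60 mA.
P = I²·R_s = (17.60 mA)² × 470 Ω = 146 mW.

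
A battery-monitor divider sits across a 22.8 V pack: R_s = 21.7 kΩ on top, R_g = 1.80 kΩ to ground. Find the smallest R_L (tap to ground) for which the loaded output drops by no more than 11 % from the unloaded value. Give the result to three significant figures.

R_L(min) ≈ 13.4 kΩ

Output resistance R_th = R_s‖R_g = (21.7 × 1.80)/23.50 = 1.662 kΩ.
The fractional drop is R_th/(R_th + R_L); requiring this ≤ 0.110 gives R_L ≥ R_th(1/0.110 − 1) = 1.662 × 8.091 = 13.4 kΩ.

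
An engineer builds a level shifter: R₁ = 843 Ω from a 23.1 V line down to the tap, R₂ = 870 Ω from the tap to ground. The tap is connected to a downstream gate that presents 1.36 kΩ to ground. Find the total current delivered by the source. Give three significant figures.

I ≈ 16.8 mA

R₂‖R_L = 530.6 Ω, so the source sees R₁ + R₂‖R_L = 1374 Ω.
I = 23.1 V / 1374 Ω = 16.8 mA.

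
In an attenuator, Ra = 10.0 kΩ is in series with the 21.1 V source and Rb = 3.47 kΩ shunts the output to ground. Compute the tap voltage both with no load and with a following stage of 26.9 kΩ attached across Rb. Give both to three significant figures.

Open-circuit: V = 21.1 × 3.47/(10.0 + 3.47) = 5.44 V.
With the load, Rb becomes Rb‖R_L = 3.074 kΩ, so V = 21.1 × 3.074/13.07 = 4.96 V.

Unloaded: 5.44 V; loaded: 4.96 V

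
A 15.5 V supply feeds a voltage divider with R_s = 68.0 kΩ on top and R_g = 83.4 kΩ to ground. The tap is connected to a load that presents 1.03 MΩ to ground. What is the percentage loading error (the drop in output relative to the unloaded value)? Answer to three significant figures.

3.51 %

The divider's output (Thévenin) resistance is R_s‖R_g = 37.46 kΩ.
Fractional drop under load = R_th/(R_th + R_L) = 37.46 / (37.46 + 1030) = 0.03509.
So the output falls by 3.51 %.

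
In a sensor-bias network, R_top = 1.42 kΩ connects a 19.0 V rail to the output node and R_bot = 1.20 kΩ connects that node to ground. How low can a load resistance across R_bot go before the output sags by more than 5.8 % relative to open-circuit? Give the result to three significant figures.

Output resistance R_th = R_top‖R_bot = (1420 × 1200)/2620 = 650.4 Ω.
The fractional drop is R_th/(R_th + R_L); requiring this ≤ 0.0580 gives R_L ≥ R_th(1/0.0580 − 1) = 650.4 × 16.24 = 10.6 kΩ.

R_L(min) ≈ 10.6 kΩ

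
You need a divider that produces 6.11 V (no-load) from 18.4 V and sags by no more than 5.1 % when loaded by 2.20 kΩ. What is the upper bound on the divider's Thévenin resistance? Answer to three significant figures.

R_th ≤ 118 Ω

Loading drop = R_th/(R_th + R_L) ≤ 0.0510, so R_th ≤ R_L · ε/(1−ε) = 2.20 kΩ × 0.0510/0.9490 = 118 Ω.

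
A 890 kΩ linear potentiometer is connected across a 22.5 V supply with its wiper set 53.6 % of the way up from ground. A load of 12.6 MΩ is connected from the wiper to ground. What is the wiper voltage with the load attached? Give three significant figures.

V ≈ 11.9 V

The wiper splits the pot into (1−α)R = 413.0 kΩ above and αR = 477.0 kΩ below.
Lower section ‖ load = 459.6 kΩ.
V_wiper = 22.5 × 459.6/(413.0 + 459.6) = 11.9 V.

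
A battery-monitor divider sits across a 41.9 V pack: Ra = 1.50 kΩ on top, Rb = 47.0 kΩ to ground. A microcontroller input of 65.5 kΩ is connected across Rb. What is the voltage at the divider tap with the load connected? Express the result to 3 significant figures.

V_out ≈ 39.7 V

The load sits in parallel with Rb: Rb‖R_L = (47.0 × 65.5) / (47.0 + 65.5) = 27.36 kΩ.
V_out = 41.9 × 27.36 / (1.50 + 27.36) = 41.9 × 27.36/28.86 = 39.7 V.
(Unloaded it would have been 40.6 V.)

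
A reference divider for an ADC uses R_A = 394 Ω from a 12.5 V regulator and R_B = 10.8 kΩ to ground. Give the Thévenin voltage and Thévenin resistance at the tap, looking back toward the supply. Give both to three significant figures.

V_th is the open-circuit tap voltage: 12.5 × 10800/(394 + 10800) = 12.1 V.
With the supply zeroed, R_A and R_B appear in parallel from the tap: R_th = R_A‖R_B = (394 × 10800)/11190 = 380 Ω.

V_th = 12.1 V, R_th = 380 Ω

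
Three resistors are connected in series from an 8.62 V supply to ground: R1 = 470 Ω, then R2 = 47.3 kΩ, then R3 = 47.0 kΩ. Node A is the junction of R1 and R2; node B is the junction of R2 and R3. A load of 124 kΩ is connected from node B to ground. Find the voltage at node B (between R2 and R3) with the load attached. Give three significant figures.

V ≈ 3.59 V

At node B, R3 is in parallel with the load: R3‖R_L = 34080 Ω.
Below node A the resistance is R2 + (R3‖R_L) = 81380 Ω, so V_A = 8.62 × 81380/81850 = 8.571 V.
Then V_B = V_A × (R3‖R_L)/(R2 + R3‖R_L) = 8.571 × 34080/81380 = 3.59 V.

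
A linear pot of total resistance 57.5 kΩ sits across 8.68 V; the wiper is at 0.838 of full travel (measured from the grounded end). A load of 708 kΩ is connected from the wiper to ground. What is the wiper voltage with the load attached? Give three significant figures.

The wiper splits the pot into (1−α)R = 9.315 kΩ above and αR = 48.19 kΩ below.
Lower section ‖ load = 45.11 kΩ.
V_wiper = 8.68 × 45.11/(9.315 + 45.11) = 7.19 V.

V ≈ 7.19 V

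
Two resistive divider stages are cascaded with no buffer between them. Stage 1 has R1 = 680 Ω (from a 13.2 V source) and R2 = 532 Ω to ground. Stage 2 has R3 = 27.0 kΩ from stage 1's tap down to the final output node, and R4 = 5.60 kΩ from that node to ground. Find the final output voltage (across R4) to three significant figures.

V_out ≈ 0.986 V

Stage 2 presents R3+R4 = 32600 Ω as a load on stage 1's tap.
Stage 1's lower leg becomes R2‖(R3+R4) = 523.5 Ω, so V_mid = 13.2 × 523.5/1203 = 5.741 V.
Stage 2 is itself unloaded: V_out = V_mid × R4/(R3+R4) = 5.741 × 5600/32600 = 0.986 V.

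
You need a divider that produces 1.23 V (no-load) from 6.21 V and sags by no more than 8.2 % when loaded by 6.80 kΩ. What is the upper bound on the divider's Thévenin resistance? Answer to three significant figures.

Loading drop = R_th/(R_th + R_L) ≤ 0.0820, so R_th ≤ R_L · ε/(1−ε) = 6.80 kΩ × 0.0820/0.9180 = 607 Ω.
(Any R1, R2 with R2/(R1+R2) = 0.198 and R1‖R2 ≤ 607 Ω will meet the spec.)

R_th ≤ 607 Ω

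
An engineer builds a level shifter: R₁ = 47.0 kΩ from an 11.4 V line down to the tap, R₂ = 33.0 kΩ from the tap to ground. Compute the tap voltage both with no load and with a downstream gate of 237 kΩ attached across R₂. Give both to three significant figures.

Open-circuit: V = 11.4 × 33.0/(47.0 + 33.0) = 4.70 V.
With the load, R₂ becomes R₂‖R_L = 28.97 kΩ, so V = 11.4 × 28.97/75.97 = 4.35 V.

Unloaded: 4.70 V; loaded: 4.35 V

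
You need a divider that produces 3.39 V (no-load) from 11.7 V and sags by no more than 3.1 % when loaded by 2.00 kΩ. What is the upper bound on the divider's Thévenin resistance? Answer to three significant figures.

Loading drop = R_th/(R_th + R_L) ≤ 0.0310, so R_th ≤ R_L · ε/(1−ε) = 2.00 kΩ × 0.0310/0.9690 = 64.0 Ω.
(Any R1, R2 with R2/(R1+R2) = 0.290 and R1‖R2 ≤ 64.0 Ω will meet the spec.)

R_th ≤ 64.0 Ω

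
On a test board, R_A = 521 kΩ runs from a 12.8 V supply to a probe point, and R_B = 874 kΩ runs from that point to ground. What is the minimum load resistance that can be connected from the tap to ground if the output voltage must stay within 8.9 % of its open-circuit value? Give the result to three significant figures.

Output resistance R_th = R_A‖R_B = (521 × 874)/1395 = 326.4 kΩ.
The fractional drop is R_th/(R_th + R_L); requiring this ≤ 0.0890 gives R_L ≥ R_th(1/0.0890 − 1) = 326.4 × 10.24 = 3.34 MΩ.

R_L(min) ≈ 3.34 MΩ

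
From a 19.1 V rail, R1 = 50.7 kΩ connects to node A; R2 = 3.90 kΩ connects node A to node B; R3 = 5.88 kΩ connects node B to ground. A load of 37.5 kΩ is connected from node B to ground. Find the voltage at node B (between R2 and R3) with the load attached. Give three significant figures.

At node B, R3 is in parallel with the load: R3‖R_L = 5.083 kΩ.
Below node A the resistance is R2 + (R3‖R_L) = 8.983 kΩ, so V_A = 19.1 × 8.983/59.68 = 2.875 V.
Then V_B = V_A × (R3‖R_L)/(R2 + R3‖R_L) = 2.875 × 5.083/8.983 = 1.63 V.

V ≈ 1.63 V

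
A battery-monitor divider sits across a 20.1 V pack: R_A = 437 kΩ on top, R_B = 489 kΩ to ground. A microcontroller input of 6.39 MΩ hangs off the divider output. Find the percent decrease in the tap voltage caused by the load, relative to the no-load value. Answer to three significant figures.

3.49 %

The divider's output (Thévenin) resistance is R_A‖R_B = 230.8 kΩ.
Fractional drop under load = R_th/(R_th + R_L) = 230.8 / (230.8 + 6390) = 0.03486.
So the output falls by 3.49 %.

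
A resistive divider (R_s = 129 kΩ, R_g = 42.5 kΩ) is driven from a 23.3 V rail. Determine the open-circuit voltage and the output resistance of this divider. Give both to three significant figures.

V_th is the open-circuit tap voltage: 23.3 × 42.5/(129 + 42.5) = 5.77 V.
With the supply zeroed, R_s and R_g appear in parallel from the tap: R_th = R_s‖R_g = (129 × 42.5)/171.5 = 32.0 kΩ.

V_th = 5.77 V, R_th = 32.0 kΩ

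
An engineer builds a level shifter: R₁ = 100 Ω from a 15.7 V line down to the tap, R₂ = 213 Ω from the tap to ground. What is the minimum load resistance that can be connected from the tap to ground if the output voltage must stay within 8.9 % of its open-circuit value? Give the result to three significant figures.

R_L(min) ≈ 697 Ω

Output resistance R_th = R₁‖R₂ = (100 × 213)/313.0 = 68.05 Ω.
The fractional drop is R_th/(R_th + R_L); requiring this ≤ 0.0890 gives R_L ≥ R_th(1/0.0890 − 1) = 68.05 × 10.24 = 697 Ω.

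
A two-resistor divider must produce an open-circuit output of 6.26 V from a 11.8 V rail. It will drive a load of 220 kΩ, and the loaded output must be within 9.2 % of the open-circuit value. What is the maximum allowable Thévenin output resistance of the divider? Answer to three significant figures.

R_th ≤ 22.3 kΩ

Loading drop = R_th/(R_th + R_L) ≤ 0.0920, so R_th ≤ R_L · ε/(1−ε) = 220 kΩ × 0.0920/0.9080 = 22.3 kΩ.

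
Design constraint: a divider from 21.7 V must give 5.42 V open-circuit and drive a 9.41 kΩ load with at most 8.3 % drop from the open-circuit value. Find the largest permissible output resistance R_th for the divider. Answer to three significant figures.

R_th ≤ 852 Ω

Loading drop = R_th/(R_th + R_L) ≤ 0.0830, so R_th ≤ R_L · ε/(1−ε) = 9.41 kΩ × 0.0830/0.9170 = 852 Ω.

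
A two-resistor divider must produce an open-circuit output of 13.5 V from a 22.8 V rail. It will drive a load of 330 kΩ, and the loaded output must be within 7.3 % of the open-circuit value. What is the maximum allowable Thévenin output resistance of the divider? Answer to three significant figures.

R_th ≤ 26.0 kΩ

Loading drop = R_th/(R_th + R_L) ≤ 0.0730, so R_th ≤ R_L · ε/(1−ε) = 330 kΩ × 0.0730/0.9270 = 26.0 kΩ.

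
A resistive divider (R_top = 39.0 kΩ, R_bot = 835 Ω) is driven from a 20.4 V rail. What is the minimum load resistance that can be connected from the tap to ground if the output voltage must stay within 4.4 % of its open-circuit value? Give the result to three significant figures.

R_L(min) ≈ 17.8 kΩ

Output resistance R_th = R_top‖R_bot = (39000 × 835)/39840 = 817.5 Ω.
The fractional drop is R_th/(R_th + R_L); requiring this ≤ 0.0440 gives R_L ≥ R_th(1/0.0440 − 1) = 817.5 × 21.73 = 17.8 kΩ.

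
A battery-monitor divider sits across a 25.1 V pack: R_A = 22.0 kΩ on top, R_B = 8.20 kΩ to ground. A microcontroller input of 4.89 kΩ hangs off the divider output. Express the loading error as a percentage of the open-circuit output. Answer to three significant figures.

The divider's output (Thévenin) resistance is R_A‖R_B = 5.974 kΩ.
Fractional drop under load = R_th/(R_th + R_L) = 5.974 / (5.974 + 4.89) = 0.5499.
So the output falls by 55.0 %.

55.0 %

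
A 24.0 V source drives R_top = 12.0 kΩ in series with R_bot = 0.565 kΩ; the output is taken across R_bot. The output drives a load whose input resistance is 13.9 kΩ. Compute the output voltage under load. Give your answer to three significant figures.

V_out ≈ 1.04 V

The load sits in parallel with R_bot: R_bot‖R_L = (565 × 13900) / (565 + 13900) = 542.9 Ω.
V_out = 24.0 × 542.9 / (12000 + 542.9) = 24.0 × 542.9/12540 = 1.04 V.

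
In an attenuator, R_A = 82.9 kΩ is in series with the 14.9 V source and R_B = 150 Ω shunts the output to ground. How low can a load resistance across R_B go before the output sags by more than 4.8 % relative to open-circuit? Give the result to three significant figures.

R_L(min) ≈ 2.97 kΩ

Output resistance R_th = R_A‖R_B = (82900 × 150)/83050 = 149.7 Ω.
The fractional drop is R_th/(R_th + R_L); requiring this ≤ 0.0480 gives R_L ≥ R_th(1/0.0480 − 1) = 149.7 × 19.83 = 2.97 kΩ.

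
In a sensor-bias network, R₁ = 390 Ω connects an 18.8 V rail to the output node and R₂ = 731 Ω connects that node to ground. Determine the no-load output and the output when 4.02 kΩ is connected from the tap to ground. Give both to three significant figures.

Unloaded: 12.3 V; loaded: 11.5 V

Open-circuit: V = 18.8 × 731/(390 + 731) = 12.3 V.
With the load, R₂ becomes R₂‖R_L = 618.5 Ω, so V = 18.8 × 618.5/1009 = 11.5 V.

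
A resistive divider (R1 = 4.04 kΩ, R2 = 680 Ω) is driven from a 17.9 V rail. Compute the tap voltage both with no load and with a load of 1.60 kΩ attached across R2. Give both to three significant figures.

Unloaded: 2.58 V; loaded: 1.89 V

Open-circuit: V = 17.9 × 680/(4040 + 680) = 2.58 V.
With the load, R2 becomes R2‖R_L = 477.2 Ω, so V = 17.9 × 477.2/4517 = 1.89 V.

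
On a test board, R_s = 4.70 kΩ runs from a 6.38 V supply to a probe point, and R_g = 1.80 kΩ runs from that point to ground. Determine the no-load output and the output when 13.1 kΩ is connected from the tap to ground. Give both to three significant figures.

Unloaded: 1.77 V; loaded: 1.61 V

Open-circuit: V = 6.38 × 1.80/(4.70 + 1.80) = 1.77 V.
With the load, R_g becomes R_g‖R_L = 1.583 kΩ, so V = 6.38 × 1.583/6.283 = 1.61 V.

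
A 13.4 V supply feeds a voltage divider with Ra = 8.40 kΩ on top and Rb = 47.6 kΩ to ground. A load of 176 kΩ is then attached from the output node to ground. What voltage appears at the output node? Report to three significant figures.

The load sits in parallel with Rb: Rb‖R_L = (47.6 × 176) / (47.6 + 176) = 37.47 kΩ.
V_out = 13.4 × 37.47 / (8.40 + 37.47) = 13.4 × 37.47/45.87 = 10.9 V.

V_out ≈ 10.9 V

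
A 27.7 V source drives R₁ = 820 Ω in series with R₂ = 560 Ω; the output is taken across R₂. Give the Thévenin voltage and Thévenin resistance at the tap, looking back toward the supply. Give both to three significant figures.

V_th = 11.2 V, R_th = 333 Ω

V_th is the open-circuit tap voltage: 27.7 × 560/(820 + 560) = 11.2 V.
With the supply zeroed, R₁ and R₂ appear in parallel from the tap: R_th = R₁‖R₂ = (820 × 560)/1380 = 333 Ω.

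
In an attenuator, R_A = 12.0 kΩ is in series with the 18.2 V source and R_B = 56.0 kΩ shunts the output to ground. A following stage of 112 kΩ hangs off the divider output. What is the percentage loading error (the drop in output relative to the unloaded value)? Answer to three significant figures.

8.11 %

Unloaded V = 18.2 × 56.0/68.00 = 14.988 V.
Loaded: R_B‖R_L = 37.33 kΩ, giving V = 18.2 × 37.33/49.33 = 13.773 V.
Drop = (14.988 − 13.773) / 14.988 = 8.11 %.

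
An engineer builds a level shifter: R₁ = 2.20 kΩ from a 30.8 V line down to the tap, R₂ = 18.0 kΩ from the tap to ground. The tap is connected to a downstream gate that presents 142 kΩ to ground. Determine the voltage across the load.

V_out ≈ 27.1 V

The load sits in parallel with R₂: R₂‖R_L = (18.0 × 142) / (18.0 + 142) = 15.97 kΩ.
V_out = 30.8 × 15.97 / (2.20 + 15.97) = 30.8 × 15.97/18.18 = 27.1 V.
(Unloaded it would have been 27.4 V.)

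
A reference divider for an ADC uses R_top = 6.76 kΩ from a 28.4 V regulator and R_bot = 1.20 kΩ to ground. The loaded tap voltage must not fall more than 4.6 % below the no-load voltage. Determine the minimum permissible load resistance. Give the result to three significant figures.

R_L(min) ≈ 21.1 kΩ

Output resistance R_th = R_top‖R_bot = (6.76 × 1.20)/7.960 = 1.019 kΩ.
The fractional drop is R_th/(R_th + R_L); requiring this ≤ 0.0460 gives R_L ≥ R_th(1/0.0460 − 1) = 1.019 × 20.74 = 21.1 kΩ.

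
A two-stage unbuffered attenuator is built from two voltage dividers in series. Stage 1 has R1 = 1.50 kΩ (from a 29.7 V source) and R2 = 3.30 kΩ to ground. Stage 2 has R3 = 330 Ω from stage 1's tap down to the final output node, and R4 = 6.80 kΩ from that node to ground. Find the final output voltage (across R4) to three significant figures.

Stage 2 presents R3+R4 = 7130 Ω as a load on stage 1's tap.
Stage 1's lower leg becomes R2‖(R3+R4) = 2256 Ω, so V_mid = 29.7 × 2256/3756 = 17.84 V.
Stage 2 is itself unloaded: V_out = V_mid × R4/(R3+R4) = 17.84 × 6800/7130 = 17.0 V.

V_out ≈ 17.0 V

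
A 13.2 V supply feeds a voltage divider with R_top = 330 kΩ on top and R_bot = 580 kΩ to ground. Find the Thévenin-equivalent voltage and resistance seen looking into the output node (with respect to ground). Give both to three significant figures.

V_th = 8.41 V, R_th = 210 kΩ

V_th is the open-circuit tap voltage: 13.2 × 580/(330 + 580) = 8.41 V.
With the supply zeroed, R_top and R_bot appear in parallel from the tap: R_th = R_top‖R_bot = (330 × 580)/910.0 = 210 kΩ.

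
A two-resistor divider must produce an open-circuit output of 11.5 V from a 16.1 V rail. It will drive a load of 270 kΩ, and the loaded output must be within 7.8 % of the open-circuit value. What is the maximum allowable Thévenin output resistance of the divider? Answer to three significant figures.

Loading drop = R_th/(R_th + R_L) ≤ 0.0780, so R_th ≤ R_L · ε/(1−ε) = 270 kΩ × 0.0780/0.9220 = 22.8 kΩ.

R_th ≤ 22.8 kΩ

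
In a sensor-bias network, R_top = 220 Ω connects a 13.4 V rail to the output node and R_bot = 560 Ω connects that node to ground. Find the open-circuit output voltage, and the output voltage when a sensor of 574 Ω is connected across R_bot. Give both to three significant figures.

Unloaded: 9.62 V; loaded: 7.54 V

Open-circuit: V = 13.4 × 560/(220 + 560) = 9.62 V.
With the load, R_bot becomes R_bot‖R_L = 283.5 Ω, so V = 13.4 × 283.5/503.5 = 7.54 V.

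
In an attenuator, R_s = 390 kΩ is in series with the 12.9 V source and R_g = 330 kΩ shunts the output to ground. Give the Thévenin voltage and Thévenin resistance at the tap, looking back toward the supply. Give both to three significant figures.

V_th = 5.91 V, R_th = 179 kΩ

V_th is the open-circuit tap voltage: 12.9 × 330/(390 + 330) = 5.91 V.
With the supply zeroed, R_s and R_g appear in parallel from the tap: R_th = R_s‖R_g = (390 × 330)/720.0 = 179 kΩ.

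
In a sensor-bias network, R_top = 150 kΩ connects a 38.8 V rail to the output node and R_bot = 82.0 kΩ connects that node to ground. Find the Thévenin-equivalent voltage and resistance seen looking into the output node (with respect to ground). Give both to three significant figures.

V_th = 13.7 V, R_th = 53.0 kΩ

V_th is the open-circuit tap voltage: 38.8 × 82.0/(150 + 82.0) = 13.7 V.
With the supply zeroed, R_top and R_bot appear in parallel from the tap: R_th = R_top‖R_bot = (150 × 82.0)/232.0 = 53.0 kΩ.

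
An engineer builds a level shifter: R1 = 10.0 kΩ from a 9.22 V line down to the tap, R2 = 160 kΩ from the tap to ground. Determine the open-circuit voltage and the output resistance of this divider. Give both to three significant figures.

V_th is the open-circuit tap voltage: 9.22 × 160/(10.0 + 160) = 8.68 V.
With the supply zeroed, R1 and R2 appear in parallel from the tap: R_th = R1‖R2 = (10.0 × 160)/170.0 = 9.41 kΩ.

V_th = 8.68 V, R_th = 9.41 kΩ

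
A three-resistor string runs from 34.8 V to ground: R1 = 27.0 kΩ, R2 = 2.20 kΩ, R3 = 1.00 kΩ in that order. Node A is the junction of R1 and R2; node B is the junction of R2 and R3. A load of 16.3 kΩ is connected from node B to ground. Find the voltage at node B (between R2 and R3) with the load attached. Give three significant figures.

V ≈ 1.09 V

At node B, R3 is in parallel with the load: R3‖R_L = 0.9422 kΩ.
Below node A the resistance is R2 + (R3‖R_L) = 3.142 kΩ, so V_A = 34.8 × 3.142/30.14 = 3.628 V.
Then V_B = V_A × (R3‖R_L)/(R2 + R3‖R_L) = 3.628 × 0.9422/3.142 = 1.09 V.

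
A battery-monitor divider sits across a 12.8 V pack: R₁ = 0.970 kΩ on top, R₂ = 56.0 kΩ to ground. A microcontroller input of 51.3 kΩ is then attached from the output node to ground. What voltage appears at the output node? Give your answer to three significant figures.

V_out ≈ 12.4 V

The load sits in parallel with R₂: R₂‖R_L = (56000 × 51300) / (56000 + 51300) = 26770 Ω.
V_out = 12.8 × 26770 / (970 + 26770) = 12.8 × 26770/27740 = 12.4 V.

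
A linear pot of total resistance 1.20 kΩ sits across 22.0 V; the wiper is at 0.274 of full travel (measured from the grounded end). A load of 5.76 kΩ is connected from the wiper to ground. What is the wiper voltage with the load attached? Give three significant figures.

V ≈ 5.79 V

The wiper splits the pot into (1−α)R = 871.2 Ω above and αR = 328.8 Ω below.
Lower section ‖ load = 311.0 Ω.
V_wiper = 22.0 × 311.0/(871.2 + 311.0) = 5.79 V.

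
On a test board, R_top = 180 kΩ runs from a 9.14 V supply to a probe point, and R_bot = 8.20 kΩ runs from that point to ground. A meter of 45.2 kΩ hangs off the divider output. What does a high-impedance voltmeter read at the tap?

The load sits in parallel with R_bot: R_bot‖R_L = (8.20 × 45.2) / (8.20 + 45.2) = 6.941 kΩ.
V_out = 9.14 × 6.941 / (180 + 6.941) = 9.14 × 6.941/186.9 = 0.339 V.

V_out ≈ 0.339 V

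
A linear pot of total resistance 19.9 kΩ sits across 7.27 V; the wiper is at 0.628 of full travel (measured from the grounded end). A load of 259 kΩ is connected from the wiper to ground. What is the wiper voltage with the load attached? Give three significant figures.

The wiper splits the pot into (1−α)R = 7.403 kΩ above and αR = 12.50 kΩ below.
Lower section ‖ load = 11.92 kΩ.
V_wiper = 7.27 × 11.92/(7.403 + 11.92) = 4.49 V.

V ≈ 4.49 V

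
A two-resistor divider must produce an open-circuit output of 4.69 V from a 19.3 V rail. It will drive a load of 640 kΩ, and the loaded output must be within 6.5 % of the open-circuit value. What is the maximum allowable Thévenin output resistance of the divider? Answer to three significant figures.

R_th ≤ 44.5 kΩ

Loading drop = R_th/(R_th + R_L) ≤ 0.0650, so R_th ≤ R_L · ε/(1−ε) = 640 kΩ × 0.0650/0.9350 = 44.5 kΩ.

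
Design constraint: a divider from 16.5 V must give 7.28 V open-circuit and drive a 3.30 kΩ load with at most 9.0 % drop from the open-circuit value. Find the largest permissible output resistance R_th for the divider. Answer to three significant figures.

Loading drop = R_th/(R_th + R_L) ≤ 0.0900, so R_th ≤ R_L · ε/(1−ε) = 3.30 kΩ × 0.0900/0.9100 = 326 Ω.
(Any R1, R2 with R2/(R1+R2) = 0.441 and R1‖R2 ≤ 326 Ω will meet the spec.)

R_th ≤ 326 Ω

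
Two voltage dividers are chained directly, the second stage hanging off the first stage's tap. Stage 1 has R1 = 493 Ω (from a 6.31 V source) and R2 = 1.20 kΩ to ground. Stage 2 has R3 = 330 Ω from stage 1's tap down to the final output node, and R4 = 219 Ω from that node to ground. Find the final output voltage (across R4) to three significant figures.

Stage 2 presents R3+R4 = 549.0 Ω as a load on stage 1's tap.
Stage 1's lower leg becomes R2‖(R3+R4) = 376.7 Ω, so V_mid = 6.31 × 376.7/869.7 = 2.733 V.
Stage 2 is itself unloaded: V_out = V_mid × R4/(R3+R4) = 2.733 × 219/549.0 = 1.09 V.

V_out ≈ 1.09 V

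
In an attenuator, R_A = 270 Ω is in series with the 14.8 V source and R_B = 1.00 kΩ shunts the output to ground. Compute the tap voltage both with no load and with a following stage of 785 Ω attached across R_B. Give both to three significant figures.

Unloaded: 11.7 V; loaded: 9.17 V

Open-circuit: V = 14.8 × 1000/(270 + 1000) = 11.7 V.
With the load, R_B becomes R_B‖R_L = 439.8 Ω, so V = 14.8 × 439.8/709.8 = 9.17 V.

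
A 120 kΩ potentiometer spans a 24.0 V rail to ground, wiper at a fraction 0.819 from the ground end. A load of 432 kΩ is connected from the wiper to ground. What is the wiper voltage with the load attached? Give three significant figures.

V ≈ 18.9 V

The wiper splits the pot into (1−α)R = 21.72 kΩ above and αR = 98.28 kΩ below.
Lower section ‖ load = 80.07 kΩ.
V_wiper = 24.0 × 80.07/(21.72 + 80.07) = 18.9 V.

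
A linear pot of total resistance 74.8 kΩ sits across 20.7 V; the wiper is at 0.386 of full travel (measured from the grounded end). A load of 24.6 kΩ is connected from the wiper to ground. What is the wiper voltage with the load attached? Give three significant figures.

V ≈ 4.64 V

The wiper splits the pot into (1−α)R = 45.93 kΩ above and αR = 28.87 kΩ below.
Lower section ‖ load = 13.28 kΩ.
V_wiper = 20.7 × 13.28/(45.93 + 13.28) = 4.64 V.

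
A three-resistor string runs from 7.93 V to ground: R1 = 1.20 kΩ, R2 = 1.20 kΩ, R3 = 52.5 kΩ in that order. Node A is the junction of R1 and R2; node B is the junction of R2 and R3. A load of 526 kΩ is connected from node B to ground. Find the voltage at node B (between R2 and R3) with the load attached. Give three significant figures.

At node B, R3 is in parallel with the load: R3‖R_L = 47.74 kΩ.
Below node A the resistance is R2 + (R3‖R_L) = 48.94 kΩ, so V_A = 7.93 × 48.94/50.14 = 7.740 V.
Then V_B = V_A × (R3‖R_L)/(R2 + R3‖R_L) = 7.740 × 47.74/48.94 = 7.55 V.

V ≈ 7.55 V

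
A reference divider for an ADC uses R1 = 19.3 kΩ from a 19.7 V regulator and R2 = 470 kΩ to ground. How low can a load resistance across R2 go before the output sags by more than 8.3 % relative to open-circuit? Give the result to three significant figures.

Output resistance R_th = R1‖R2 = (19.3 × 470)/489.3 = 18.54 kΩ.
The fractional drop is R_th/(R_th + R_L); requiring this ≤ 0.0830 gives R_L ≥ R_th(1/0.0830 − 1) = 18.54 × 11.05 = 205 kΩ.

R_L(min) ≈ 205 kΩ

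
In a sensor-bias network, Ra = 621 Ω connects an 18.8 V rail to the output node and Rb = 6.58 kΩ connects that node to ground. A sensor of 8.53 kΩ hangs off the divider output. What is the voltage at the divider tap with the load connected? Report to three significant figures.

The load sits in parallel with Rb: Rb‖R_L = (6580 × 8530) / (6580 + 8530) = 3715 Ω.
V_out = 18.8 × 3715 / (621 + 3715) = 18.8 × 3715/4336 = 16.1 V.
(Unloaded it would have been 17.2 V.)

V_out ≈ 16.1 V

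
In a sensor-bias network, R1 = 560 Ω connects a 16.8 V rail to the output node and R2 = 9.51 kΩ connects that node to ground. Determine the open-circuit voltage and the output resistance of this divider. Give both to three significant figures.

V_th = 15.9 V, R_th = 529 Ω

V_th is the open-circuit tap voltage: 16.8 × 9510/(560 + 9510) = 15.9 V.
With the supply zeroed, R1 and R2 appear in parallel from the tap: R_th = R1‖R2 = (560 × 9510)/10070 = 529 Ω.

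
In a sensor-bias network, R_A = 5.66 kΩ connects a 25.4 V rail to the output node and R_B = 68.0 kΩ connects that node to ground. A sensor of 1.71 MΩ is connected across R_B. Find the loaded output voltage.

The load sits in parallel with R_B: R_B‖R_L = (68.0 × 1710) / (68.0 + 1710) = 65.40 kΩ.
V_out = 25.4 × 65.40 / (5.66 + 65.40) = 25.4 × 65.40/71.06 = 23.4 V.

V_out ≈ 23.4 V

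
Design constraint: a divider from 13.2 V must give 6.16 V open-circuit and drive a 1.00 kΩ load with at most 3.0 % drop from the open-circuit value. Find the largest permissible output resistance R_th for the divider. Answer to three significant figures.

R_th ≤ 30.9 Ω

Loading drop = R_th/(R_th + R_L) ≤ 0.0300, so R_th ≤ R_L · ε/(1−ε) = 1.00 kΩ × 0.0300/0.9700 = 30.9 Ω.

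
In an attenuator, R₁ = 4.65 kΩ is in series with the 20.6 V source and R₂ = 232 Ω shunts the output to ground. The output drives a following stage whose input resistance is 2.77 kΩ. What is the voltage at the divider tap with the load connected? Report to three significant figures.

The load sits in parallel with R₂: R₂‖R_L = (232 × 2770) / (232 + 2770) = 214.1 Ω.
V_out = 20.6 × 214.1 / (4650 + 214.1) = 20.6 × 214.1/4864 = 0.907 V.
(Unloaded it would have been 0.979 V.)

V_out ≈ 0.907 V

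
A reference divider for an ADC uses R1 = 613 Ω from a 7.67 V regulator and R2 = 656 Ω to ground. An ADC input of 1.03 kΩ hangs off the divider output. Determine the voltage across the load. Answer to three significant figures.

The load sits in parallel with R2: R2‖R_L = (656 × 1030) / (656 + 1030) = 400.8 Ω.
V_out = 7.67 × 400.8 / (613 + 400.8) = 7.67 × 400.8/1014 = 3.03 V.

V_out ≈ 3.03 V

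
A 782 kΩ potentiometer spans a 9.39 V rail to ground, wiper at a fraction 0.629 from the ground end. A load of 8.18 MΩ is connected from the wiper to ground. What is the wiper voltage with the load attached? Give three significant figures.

The wiper splits the pot into (1−α)R = 290.1 kΩ above and αR = 491.9 kΩ below.
Lower section ‖ load = 464.0 kΩ.
V_wiper = 9.39 × 464.0/(290.1 + 464.0) = 5.78 V.

V ≈ 5.78 V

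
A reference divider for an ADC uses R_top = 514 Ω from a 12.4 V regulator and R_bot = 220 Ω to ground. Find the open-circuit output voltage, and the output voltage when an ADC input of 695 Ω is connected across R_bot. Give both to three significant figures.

Unloaded: 3.72 V; loaded: 3.04 V

Open-circuit: V = 12.4 × 220/(514 + 220) = 3.72 V.
With the load, R_bot becomes R_bot‖R_L = 167.1 Ω, so V = 12.4 × 167.1/681.1 = 3.04 V.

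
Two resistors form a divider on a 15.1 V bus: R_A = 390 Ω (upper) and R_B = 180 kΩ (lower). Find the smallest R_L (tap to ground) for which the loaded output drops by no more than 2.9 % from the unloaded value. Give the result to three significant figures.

Output resistance R_th = R_A‖R_B = (390 × 180000)/180400 = 389.2 Ω.
The fractional drop is R_th/(R_th + R_L); requiring this ≤ 0.0290 gives R_L ≥ R_th(1/0.0290 − 1) = 389.2 × 33.48 = 13.0 kΩ.

R_L(min) ≈ 13.0 kΩ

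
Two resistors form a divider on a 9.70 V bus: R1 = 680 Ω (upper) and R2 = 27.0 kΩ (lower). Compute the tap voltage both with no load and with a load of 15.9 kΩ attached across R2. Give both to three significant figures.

Unloaded: 9.46 V; loaded: 9.08 V

Open-circuit: V = 9.70 × 27000/(680 + 27000) = 9.46 V.
With the load, R2 becomes R2‖R_L = 10010 Ω, so V = 9.70 × 10010/10690 = 9.08 V.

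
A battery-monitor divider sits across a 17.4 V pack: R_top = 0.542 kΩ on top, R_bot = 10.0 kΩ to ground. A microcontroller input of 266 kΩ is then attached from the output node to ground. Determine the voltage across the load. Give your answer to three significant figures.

The load sits in parallel with R_bot: R_bot‖R_L = (10000 × 266000) / (10000 + 266000) = 9638 Ω.
V_out = 17.4 × 9638 / (542 + 9638) = 17.4 × 9638/10180 = 16.5 V.
(Unloaded it would have been 16.5 V.)

V_out ≈ 16.5 V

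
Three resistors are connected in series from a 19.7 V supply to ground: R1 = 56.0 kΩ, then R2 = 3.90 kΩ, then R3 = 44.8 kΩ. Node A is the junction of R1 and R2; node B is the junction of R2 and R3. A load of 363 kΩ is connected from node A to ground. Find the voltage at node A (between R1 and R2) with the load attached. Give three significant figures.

V ≈ 8.55 V

Below node A the series string R2+R3 = 48.70 kΩ sits in parallel with the 363 kΩ load: 42.94 kΩ.
V_A = 19.7 × 42.94/(56.0 + 42.94) = 8.55 V.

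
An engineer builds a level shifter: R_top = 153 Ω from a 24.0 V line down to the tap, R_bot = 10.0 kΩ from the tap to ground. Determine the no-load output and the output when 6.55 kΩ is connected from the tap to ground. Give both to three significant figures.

Open-circuit: V = 24.0 × 10000/(153 + 10000) = 23.6 V.
With the load, R_bot becomes R_bot‖R_L = 3958 Ω, so V = 24.0 × 3958/4111 = 23.1 V.

Unloaded: 23.6 V; loaded: 23.1 V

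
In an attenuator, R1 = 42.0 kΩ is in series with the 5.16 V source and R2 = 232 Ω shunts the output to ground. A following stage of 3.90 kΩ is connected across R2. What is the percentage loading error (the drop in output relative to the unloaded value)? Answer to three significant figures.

The divider's output (Thévenin) resistance is R1‖R2 = 230.7 Ω.
Fractional drop under load = R_th/(R_th + R_L) = 230.7 / (230.7 + 3900) = 0.05586.
So the output falls by 5.59 %.

5.59 %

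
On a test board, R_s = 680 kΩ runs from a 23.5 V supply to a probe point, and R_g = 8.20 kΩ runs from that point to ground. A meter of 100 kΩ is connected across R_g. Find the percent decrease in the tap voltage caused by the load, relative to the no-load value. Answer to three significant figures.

The divider's output (Thévenin) resistance is R_s‖R_g = 8.102 kΩ.
Fractional drop under load = R_th/(R_th + R_L) = 8.102 / (8.102 + 100) = 0.07495.
So the output falls by 7.50 %.

7.50 %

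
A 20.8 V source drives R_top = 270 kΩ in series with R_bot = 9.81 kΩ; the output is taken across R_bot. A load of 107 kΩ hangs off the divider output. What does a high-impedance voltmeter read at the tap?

The load sits in parallel with R_bot: R_bot‖R_L = (9.81 × 107) / (9.81 + 107) = 8.986 kΩ.
V_out = 20.8 × 8.986 / (270 + 8.986) = 20.8 × 8.986/279.0 = 0.670 V.

V_out ≈ 0.670 V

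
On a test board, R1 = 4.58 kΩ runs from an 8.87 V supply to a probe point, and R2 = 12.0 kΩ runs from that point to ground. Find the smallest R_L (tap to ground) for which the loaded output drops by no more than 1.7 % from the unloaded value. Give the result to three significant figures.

Output resistance R_th = R1‖R2 = (4.58 × 12.0)/16.58 = 3.315 kΩ.
The fractional drop is R_th/(R_th + R_L); requiring this ≤ 0.0170 gives R_L ≥ R_th(1/0.0170 − 1) = 3.315 × 57.82 = 192 kΩ.

R_L(min) ≈ 192 kΩ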